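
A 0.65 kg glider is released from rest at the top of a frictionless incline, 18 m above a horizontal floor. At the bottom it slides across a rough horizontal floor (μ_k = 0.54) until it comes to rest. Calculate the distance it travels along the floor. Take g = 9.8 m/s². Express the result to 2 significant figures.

Applying the work–energy principle:
At rest all PE has been dissipated by friction: mgh = μ_k m g d
d = h/μ_k = 18/0.54 = 33.33 m

d = 33 m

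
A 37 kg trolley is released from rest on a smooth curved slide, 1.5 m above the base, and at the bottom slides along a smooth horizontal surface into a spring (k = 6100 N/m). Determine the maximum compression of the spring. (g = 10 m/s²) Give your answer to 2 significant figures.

x = 0.43 m

At max compression the trolley is momentarily at rest: mgh = ½kx²
x = √(2mgh/k) = √(2 × 37 × 10 × 1.5 / 6100) = 0.4266 m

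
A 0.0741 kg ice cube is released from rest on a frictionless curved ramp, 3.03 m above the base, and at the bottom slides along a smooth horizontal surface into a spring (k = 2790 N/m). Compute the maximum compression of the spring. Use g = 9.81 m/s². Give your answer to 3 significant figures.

At max compression the cube is momentarily at rest: mgh = ½kx²
x = √(2mgh/k) = √(2 × 0.0741 × 9.81 × 3.03 / 2790) = 0.03974 m

x = 0.0397 m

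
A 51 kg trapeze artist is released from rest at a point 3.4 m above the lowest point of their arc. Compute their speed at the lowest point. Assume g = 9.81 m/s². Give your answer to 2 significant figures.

Equating total energy at the two states: mgh = ½mv²
The mass cancels from both sides.
v = √(2gh) = √(2 × 9.81 × 3.4) = √66.708 = 8.167 m/s

v = 8.2 m/s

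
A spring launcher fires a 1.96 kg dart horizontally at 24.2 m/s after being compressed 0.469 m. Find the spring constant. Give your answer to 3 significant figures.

Spring PE at full compression equals KE at release: ½kx² = ½mv²
k = mv²/x² = (1.96)(24.2)²/(0.469)² = 5218 N/m

k = 5220 N/m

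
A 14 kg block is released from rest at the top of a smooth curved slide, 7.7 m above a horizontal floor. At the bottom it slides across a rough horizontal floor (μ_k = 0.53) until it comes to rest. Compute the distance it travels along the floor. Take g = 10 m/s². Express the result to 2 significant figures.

d = 15 m

Energy at the top = energy at the end + work done against friction:
At rest all PE has been dissipated by friction: mgh = μ_k m g d
d = h/μ_k = 7.7/0.53 = 14.53 m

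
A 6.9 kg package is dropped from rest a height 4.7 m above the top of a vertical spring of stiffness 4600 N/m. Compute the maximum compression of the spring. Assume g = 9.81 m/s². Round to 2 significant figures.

Let x be the compression. The total drop is H + x, and the package is instantaneously at rest at max compression, so energy conservation gives:
mg(H + x) = ½kx²
½(4600)x² − (6.9)(9.81)x − (6.9)(9.81)(4.7) = 0
2300x² − 67.69x − 318.1 = 0
x = [67.69 + √(4582 + 2.9269e+06)]/(2 × 2300) = 0.3869 m

x = 0.39 m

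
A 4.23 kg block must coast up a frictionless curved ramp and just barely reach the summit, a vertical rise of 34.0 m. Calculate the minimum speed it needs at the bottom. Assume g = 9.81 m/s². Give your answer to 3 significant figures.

At the top it is momentarily at rest, so all KE converts to PE: ½mv² = mgh
v = √(2gh) = √(2 × 9.81 × 34.0) = 25.83 m/s

v = 25.8 m/s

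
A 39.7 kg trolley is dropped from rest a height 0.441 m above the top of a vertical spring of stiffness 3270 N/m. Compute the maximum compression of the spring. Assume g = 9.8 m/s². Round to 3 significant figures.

Measuring PE from the top of the relaxed spring, at max compression the trolley has dropped H + x with zero KE, so:
mg(H + x) = ½kx²
½(3270)x² − (39.7)(9.8)x − (39.7)(9.8)(0.441) = 0
1635x² − 389.1x − 171.6 = 0
x = [389.1 + √(151368 + 1.1221e+06)]/(2 × 1635) = 0.4641 m

x = 0.464 m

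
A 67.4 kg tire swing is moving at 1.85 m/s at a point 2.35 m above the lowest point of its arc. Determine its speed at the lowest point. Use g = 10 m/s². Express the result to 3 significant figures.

Equating total energy at the two states: ½mv₀² + mgh = ½mv²
The mass cancels from both sides.
v² = v₀² + 2gh = (1.85)² + 2(10)(2.35) = 50.422
v = √50.422 = 7.101 m/s

v = 7.10 m/s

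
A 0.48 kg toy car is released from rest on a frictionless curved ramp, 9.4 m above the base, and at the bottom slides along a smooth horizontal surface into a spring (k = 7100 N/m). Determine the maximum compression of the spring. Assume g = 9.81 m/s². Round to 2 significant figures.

Energy conservation (no friction) from release to max compression: mgh = ½kx²
x = √(2mgh/k) = √(2 × 0.48 × 9.81 × 9.4 / 7100) = 0.1117 m

x = 0.11 m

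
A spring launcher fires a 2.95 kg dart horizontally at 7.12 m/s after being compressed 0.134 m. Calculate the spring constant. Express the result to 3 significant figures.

k = 8330 N/m

½kx² = ½mv²
k = mv²/x² = (2.95)(7.12)²/(0.134)² = 8329 N/m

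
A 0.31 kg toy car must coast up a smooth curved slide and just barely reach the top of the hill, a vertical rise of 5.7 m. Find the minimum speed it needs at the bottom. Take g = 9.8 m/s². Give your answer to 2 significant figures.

v = 11 m/s

At the top it is momentarily at rest, so all KE converts to PE: ½mv² = mgh
v = √(2gh) = √(2 × 9.8 × 5.7) = 10.57 m/s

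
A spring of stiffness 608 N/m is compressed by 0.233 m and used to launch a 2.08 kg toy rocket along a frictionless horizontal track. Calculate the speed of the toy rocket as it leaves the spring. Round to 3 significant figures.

v = 3.98 m/s

Conservation of energy: ½kx² = ½mv²
v = x√(k/m) = 0.233 × √(608/2.08) = 3.984 m/s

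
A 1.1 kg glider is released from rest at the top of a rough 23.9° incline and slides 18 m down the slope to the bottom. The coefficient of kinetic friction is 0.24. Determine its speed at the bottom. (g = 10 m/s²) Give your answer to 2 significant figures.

Taking the bottom as reference, mgh = ½mv² + μ_k N L with h = L sinθ, N = mg cosθ:
mgh = mgL sinθ = (1.1)(10)(18)sin23.9° = 80.218 J
W_f = μ_k mg cosθ · L = (0.24)(1.1)(10)cos23.9°·18 = 43.45 J
½mv² = 80.218 − 43.45 = 36.773 J
v = √(2 × 36.773/1.1) = 8.177 m/s

v = 8.2 m/s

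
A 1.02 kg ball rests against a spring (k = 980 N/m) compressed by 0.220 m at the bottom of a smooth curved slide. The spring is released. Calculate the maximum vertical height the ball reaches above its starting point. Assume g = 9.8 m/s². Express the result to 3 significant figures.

At maximum height the ball is at rest, so ½kx² = mgh
h = kx²/(2mg) = (980)(0.220)²/(2 × 1.02 × 9.8) = 2.373 m

h = 2.37 m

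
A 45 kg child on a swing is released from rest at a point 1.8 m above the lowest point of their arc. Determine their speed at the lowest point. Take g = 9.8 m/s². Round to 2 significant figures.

v = 5.9 m/s

Mechanical energy is conserved (no friction): mgh = ½mv²
v = √(2gh) = √(2 × 9.8 × 1.8) = √35.280 = 5.940 m/s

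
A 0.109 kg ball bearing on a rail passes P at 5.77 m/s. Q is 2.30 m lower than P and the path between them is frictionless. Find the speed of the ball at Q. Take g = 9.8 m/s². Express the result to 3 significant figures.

Energy conservation between the two points: ½mv₀² + mgh = ½mv²
The mass cancels from both sides.
v² = v₀² + 2gh = (5.77)² + 2(9.8)(2.30) = 78.373
v = √78.373 = 8.853 m/s

v = 8.85 m/s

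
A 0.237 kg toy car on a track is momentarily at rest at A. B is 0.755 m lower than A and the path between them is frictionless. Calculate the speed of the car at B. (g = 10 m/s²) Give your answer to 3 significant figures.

v = 3.89 m/s

Mechanical energy is conserved (no friction): mgh = ½mv²
The mass cancels from both sides.
v = √(2gh) = √(2 × 10 × 0.755) = √15.100 = 3.886 m/s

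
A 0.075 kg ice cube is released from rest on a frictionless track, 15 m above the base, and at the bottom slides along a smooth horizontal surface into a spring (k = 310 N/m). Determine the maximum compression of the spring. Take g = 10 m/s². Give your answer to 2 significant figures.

At max compression the cube is momentarily at rest: mgh = ½kx²
x = √(2mgh/k) = √(2 × 0.075 × 10 × 15 / 310) = 0.2694 m

x = 0.27 m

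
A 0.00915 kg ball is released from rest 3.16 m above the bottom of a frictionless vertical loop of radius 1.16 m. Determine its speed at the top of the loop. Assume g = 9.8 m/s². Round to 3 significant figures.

Energy conservation: mgh = ½mv_top² + mg(2r)
v_top² = 2g(h − 2r) = 2(9.8)(3.16 − 2.320) = 16.46
v_top = 4.058 m/s

v = 4.06 m/s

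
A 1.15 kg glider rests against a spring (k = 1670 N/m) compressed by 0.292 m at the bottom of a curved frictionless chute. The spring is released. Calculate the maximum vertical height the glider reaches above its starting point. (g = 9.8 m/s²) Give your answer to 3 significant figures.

h = 6.32 m

All spring PE becomes gravitational PE at the highest point: ½kx² = mgh
h = kx²/(2mg) = (1670)(0.292)²/(2 × 1.15 × 9.8) = 6.317 m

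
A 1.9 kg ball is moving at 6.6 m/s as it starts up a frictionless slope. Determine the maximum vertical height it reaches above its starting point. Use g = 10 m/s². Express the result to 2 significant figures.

h = 2.2 m

Setting KE at the bottom equal to PE gained: ½mv² = mgh
h = v²/(2g) = 6.6²/(2 × 10) = 2.178 m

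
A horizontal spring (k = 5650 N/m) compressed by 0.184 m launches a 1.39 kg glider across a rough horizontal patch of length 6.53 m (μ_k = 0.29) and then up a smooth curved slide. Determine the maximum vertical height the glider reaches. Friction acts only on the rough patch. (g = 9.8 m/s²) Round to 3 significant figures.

Spring energy: E₀ = ½kx² = ½(5650)(0.184)² = 95.643 J
Friction: W_f = μ_k mg d = (0.29)(1.39)(9.8)(6.53) = 25.80 J
Energy at base of ramp: E = 95.643 − 25.80 = 69.847 J
At max height all remaining energy is PE: mgh = E ⇒ h = E/(mg) = 69.847/(1.39 × 9.8) = 5.128 m

h = 5.13 m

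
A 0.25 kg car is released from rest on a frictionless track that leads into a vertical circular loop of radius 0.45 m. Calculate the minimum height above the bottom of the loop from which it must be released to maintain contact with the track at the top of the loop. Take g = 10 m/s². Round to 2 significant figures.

At the top, for minimum speed gravity alone supplies the centripetal force: mg = mv_top²/r ⇒ v_top² = gr = 4.500 m²/s²
Energy conservation from release height h to the top (height 2r): mgh = ½mv_top² + mg(2r)
h = v_top²/(2g) + 2r = r/2 + 2r = 5r/2 = 1.125 m

h = 1.1 m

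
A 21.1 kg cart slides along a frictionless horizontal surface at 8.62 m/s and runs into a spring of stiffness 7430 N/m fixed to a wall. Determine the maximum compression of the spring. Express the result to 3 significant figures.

All KE is stored as spring PE at maximum compression: ½mv² = ½kx²
x = v√(m/k) = 8.62 × √(21.1/7430) = 0.4594 m

x = 0.459 m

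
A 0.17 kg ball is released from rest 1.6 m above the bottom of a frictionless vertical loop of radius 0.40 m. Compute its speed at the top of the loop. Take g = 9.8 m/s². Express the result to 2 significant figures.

Energy conservation: mgh = ½mv_top² + mg(2r)
v_top² = 2g(h − 2r) = 2(9.8)(1.6 − 0.8000) = 15.68
v_top = 3.960 m/s

v = 4.0 m/s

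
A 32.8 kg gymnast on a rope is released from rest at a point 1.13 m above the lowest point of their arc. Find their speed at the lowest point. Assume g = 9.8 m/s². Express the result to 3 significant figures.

v = 4.71 m/s

Equating total energy at the two states: mgh = ½mv²
The mass cancels from both sides.
v = √(2gh) = √(2 × 9.8 × 1.13) = √22.148 = 4.706 m/s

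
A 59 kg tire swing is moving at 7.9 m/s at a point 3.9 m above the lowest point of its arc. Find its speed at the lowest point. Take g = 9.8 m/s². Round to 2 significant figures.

v = 12 m/s

By conservation of mechanical energy, ½mv₀² + mgh = ½mv²
v² = v₀² + 2gh = (7.9)² + 2(9.8)(3.9) = 138.85
v = √138.85 = 11.78 m/s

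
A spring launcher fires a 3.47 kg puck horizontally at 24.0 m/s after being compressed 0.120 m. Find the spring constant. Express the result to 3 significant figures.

½kx² = ½mv²
k = mv²/x² = (3.47)(24.0)²/(0.120)² = 138800 N/m

k = 139000 N/m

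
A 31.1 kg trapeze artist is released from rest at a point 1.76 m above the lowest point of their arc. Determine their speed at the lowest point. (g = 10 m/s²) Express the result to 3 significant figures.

Equating total energy at the two states: mgh = ½mv²
The mass cancels from both sides.
v = √(2gh) = √(2 × 10 × 1.76) = √35.200 = 5.933 m/s

v = 5.93 m/s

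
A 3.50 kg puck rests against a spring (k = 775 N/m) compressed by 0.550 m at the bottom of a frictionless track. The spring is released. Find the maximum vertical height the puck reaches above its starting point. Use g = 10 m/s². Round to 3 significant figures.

All spring PE becomes gravitational PE at the highest point: ½kx² = mgh
h = kx²/(2mg) = (775)(0.550)²/(2 × 3.50 × 10) = 3.349 m

h = 3.35 m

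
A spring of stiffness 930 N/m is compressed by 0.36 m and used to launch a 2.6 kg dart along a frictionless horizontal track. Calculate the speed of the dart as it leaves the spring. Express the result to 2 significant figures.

v = 6.8 m/s

The dart leaves the spring when the spring is at natural length, so ½kx² = ½mv²
v = x√(k/m) = 0.36 × √(930/2.6) = 6.809 m/s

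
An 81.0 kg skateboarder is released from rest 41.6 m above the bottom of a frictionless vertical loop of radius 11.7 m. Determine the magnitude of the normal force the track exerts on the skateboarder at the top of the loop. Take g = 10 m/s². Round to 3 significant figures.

Energy from release to top (height 2r): mgh = ½mv_top² + mg(2r)
v_top² = 2g(h − 2r) = 2(10)(41.6 − 23.40) = 364.00 m²/s²
At the top, both N and weight point toward the centre: N + mg = mv_top²/r
N = m(v_top²/r − g) = 81.0(364.00/11.7 − 10) = 1710 N

N = 1710 N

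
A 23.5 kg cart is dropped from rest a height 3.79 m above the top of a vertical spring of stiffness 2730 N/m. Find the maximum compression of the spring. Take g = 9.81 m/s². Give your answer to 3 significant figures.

Take the reference level at the top of the uncompressed spring. At max compression the cart has fallen H + x and is momentarily at rest:
mg(H + x) = ½kx²
½(2730)x² − (23.5)(9.81)x − (23.5)(9.81)(3.79) = 0
1365x² − 230.5x − 873.7 = 0
x = [230.5 + √(53146 + 4.7706e+06)]/(2 × 1365) = 0.8889 m

x = 0.889 m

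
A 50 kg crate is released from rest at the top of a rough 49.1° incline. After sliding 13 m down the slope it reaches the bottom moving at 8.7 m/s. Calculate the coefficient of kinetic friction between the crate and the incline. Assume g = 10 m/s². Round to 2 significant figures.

μ_k = 0.71

The energy dissipated by friction is the PE lost minus the KE gained:
mgL sinθ = 4913.0 J; ½mv² = 1892.2 J
W_f = 4913.0 − 1892.2 = 3021 J
μ_k = W_f/(mg cosθ · L) = 3021/(327.4 × 13) = 0.7098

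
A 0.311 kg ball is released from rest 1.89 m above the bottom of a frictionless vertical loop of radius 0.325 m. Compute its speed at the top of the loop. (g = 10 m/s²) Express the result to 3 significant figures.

Energy conservation: mgh = ½mv_top² + mg(2r)
v_top² = 2g(h − 2r) = 2(10)(1.89 − 0.6500) = 24.80
v_top = 4.980 m/s

v = 4.98 m/s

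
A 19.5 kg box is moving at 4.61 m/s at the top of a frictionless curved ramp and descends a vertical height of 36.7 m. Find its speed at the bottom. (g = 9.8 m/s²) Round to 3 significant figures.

v = 27.2 m/s

By conservation of mechanical energy, ½mv₀² + mgh = ½mv²
The mass cancels from both sides.
v² = v₀² + 2gh = (4.61)² + 2(9.8)(36.7) = 740.57
v = √740.57 = 27.21 m/s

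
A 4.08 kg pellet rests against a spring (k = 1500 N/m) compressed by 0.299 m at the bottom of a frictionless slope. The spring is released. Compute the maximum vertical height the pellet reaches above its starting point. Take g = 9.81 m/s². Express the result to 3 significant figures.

h = 1.68 m

At maximum height the pellet is at rest, so ½kx² = mgh
h = kx²/(2mg) = (1500)(0.299)²/(2 × 4.08 × 9.81) = 1.675 m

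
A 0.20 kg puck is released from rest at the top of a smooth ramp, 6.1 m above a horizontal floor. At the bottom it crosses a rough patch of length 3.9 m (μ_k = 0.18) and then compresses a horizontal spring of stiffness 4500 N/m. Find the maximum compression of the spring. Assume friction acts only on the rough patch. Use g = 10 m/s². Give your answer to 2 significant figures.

Initial energy: E₁ = mgh = (0.20)(10)(6.1) = 12.200 J
Friction removes W_f = μ_k mg d = (0.18)(0.20)(10)(3.9) = 1.404 J
Energy reaching the spring: E = 12.200 − 1.404 = 10.796 J
At max compression ½kx² = E ⇒ x = √(2E/k) = √(2 × 10.796/4500) = 0.06927 m

x = 0.069 m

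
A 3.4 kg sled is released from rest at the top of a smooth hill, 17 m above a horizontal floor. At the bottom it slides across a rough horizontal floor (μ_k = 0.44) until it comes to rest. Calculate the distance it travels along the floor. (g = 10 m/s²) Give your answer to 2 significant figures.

d = 39 m

Applying the work–energy principle:
At rest all PE has been dissipated by friction: mgh = μ_k m g d
d = h/μ_k = 17/0.44 = 38.64 m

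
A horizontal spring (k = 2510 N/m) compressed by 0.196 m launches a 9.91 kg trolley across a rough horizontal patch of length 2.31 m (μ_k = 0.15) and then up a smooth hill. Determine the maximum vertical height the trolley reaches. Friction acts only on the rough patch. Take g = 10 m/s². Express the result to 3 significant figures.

h = 0.140 m

Spring energy: E₀ = ½kx² = ½(2510)(0.196)² = 48.212 J
Friction: W_f = μ_k mg d = (0.15)(9.91)(10)(2.31) = 34.34 J
Energy at base of ramp: E = 48.212 − 34.34 = 13.874 J
At max height all remaining energy is PE: mgh = E ⇒ h = E/(mg) = 13.874/(9.91 × 10) = 0.1400 m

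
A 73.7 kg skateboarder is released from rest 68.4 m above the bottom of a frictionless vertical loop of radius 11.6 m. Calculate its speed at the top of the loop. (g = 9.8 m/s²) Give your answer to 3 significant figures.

Energy conservation: mgh = ½mv_top² + mg(2r)
v_top² = 2g(h − 2r) = 2(9.8)(68.4 − 23.20) = 885.9
v_top = 29.76 m/s

v = 29.8 m/s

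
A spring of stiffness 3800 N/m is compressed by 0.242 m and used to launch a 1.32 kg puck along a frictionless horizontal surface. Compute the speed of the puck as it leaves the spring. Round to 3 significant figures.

Spring PE converts entirely to kinetic energy: ½kx² = ½mv²
v = x√(k/m) = 0.242 × √(3800/1.32) = 12.98 m/s

v = 13.0 m/s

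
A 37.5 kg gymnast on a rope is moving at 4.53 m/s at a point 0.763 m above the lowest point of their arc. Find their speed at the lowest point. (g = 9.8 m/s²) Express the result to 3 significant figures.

v = 5.96 m/s

By conservation of mechanical energy, ½mv₀² + mgh = ½mv²
The mass cancels from both sides.
v² = v₀² + 2gh = (4.53)² + 2(9.8)(0.763) = 35.476
v = √35.476 = 5.956 m/s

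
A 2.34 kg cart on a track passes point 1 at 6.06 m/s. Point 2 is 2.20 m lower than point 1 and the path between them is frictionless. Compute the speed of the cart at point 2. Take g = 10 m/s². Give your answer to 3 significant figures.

v = 8.98 m/s

Energy conservation between the two points: ½mv₀² + mgh = ½mv²
v² = v₀² + 2gh = (6.06)² + 2(10)(2.20) = 80.724
v = √80.724 = 8.985 m/s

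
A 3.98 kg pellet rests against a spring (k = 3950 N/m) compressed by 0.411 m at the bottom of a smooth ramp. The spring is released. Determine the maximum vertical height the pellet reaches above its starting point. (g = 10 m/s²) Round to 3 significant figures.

At maximum height the pellet is at rest, so ½kx² = mgh
h = kx²/(2mg) = (3950)(0.411)²/(2 × 3.98 × 10) = 8.382 m

h = 8.38 m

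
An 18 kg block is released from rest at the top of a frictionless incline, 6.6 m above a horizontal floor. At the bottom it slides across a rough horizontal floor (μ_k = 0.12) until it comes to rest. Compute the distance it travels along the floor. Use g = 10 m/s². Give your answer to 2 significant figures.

d = 55 m

Energy at the top = energy at the end + work done against friction:
At rest all PE has been dissipated by friction: mgh = μ_k m g d
d = h/μ_k = 6.6/0.12 = 55.00 m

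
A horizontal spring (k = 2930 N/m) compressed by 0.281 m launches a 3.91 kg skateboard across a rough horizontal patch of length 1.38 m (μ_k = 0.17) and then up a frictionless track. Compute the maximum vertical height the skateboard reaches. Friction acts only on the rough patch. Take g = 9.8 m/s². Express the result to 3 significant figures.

Spring energy: E₀ = ½kx² = ½(2930)(0.281)² = 115.68 J
Friction: W_f = μ_k mg d = (0.17)(3.91)(9.8)(1.38) = 8.989 J
Energy at base of ramp: E = 115.68 − 8.989 = 106.69 J
At max height all remaining energy is PE: mgh = E ⇒ h = E/(mg) = 106.69/(3.91 × 9.8) = 2.784 m

h = 2.78 m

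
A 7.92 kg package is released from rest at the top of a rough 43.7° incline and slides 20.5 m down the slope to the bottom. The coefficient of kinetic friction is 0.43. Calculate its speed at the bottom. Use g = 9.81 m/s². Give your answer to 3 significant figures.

Taking the bottom as reference, mgh = ½mv² + μ_k N L with h = L sinθ, N = mg cosθ:
mgh = mgL sinθ = (7.92)(9.81)(20.5)sin43.7° = 1100.4 J
W_f = μ_k mg cosθ · L = (0.43)(7.92)(9.81)cos43.7°·20.5 = 495.1 J
½mv² = 1100.4 − 495.1 = 605.26 J
v = √(2 × 605.26/7.92) = 12.36 m/s

v = 12.4 m/s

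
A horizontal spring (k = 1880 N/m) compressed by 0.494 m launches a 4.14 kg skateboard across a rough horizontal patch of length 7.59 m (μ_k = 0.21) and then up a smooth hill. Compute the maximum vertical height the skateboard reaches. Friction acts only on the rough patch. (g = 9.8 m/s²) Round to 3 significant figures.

Spring energy: E₀ = ½kx² = ½(1880)(0.494)² = 229.39 J
Friction: W_f = μ_k mg d = (0.21)(4.14)(9.8)(7.59) = 64.67 J
Energy at base of ramp: E = 229.39 − 64.67 = 164.73 J
At max height all remaining energy is PE: mgh = E ⇒ h = E/(mg) = 164.73/(4.14 × 9.8) = 4.060 m

h = 4.06 m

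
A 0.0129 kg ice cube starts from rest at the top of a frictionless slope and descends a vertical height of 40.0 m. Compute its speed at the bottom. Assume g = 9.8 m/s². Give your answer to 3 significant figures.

v = 28.0 m/s

Energy conservation between the two points: mgh = ½mv²
The mass cancels from both sides.
v = √(2gh) = √(2 × 9.8 × 40.0) = √784.00 = 28.00 m/s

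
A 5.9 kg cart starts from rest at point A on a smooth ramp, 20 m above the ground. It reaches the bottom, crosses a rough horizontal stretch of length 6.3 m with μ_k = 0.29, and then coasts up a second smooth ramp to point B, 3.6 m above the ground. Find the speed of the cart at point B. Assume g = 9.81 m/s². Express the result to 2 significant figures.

Energy at A: mgh₁ = (5.9)(9.81)(20) = 1157.6 J
Friction loss: W_f = μ_k mg d = 105.7 J
At B: ½mv² + mgh₂ = mgh₁ − W_f
½mv² = 1157.6 − 105.7 − 208.36 = 843.47 J
v = √(2 × 843.47/5.9) = 16.91 m/s

v = 17 m/s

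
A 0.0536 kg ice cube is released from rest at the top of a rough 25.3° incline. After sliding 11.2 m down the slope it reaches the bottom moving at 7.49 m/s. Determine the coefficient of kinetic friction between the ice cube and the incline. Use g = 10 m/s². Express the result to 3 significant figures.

The energy dissipated by friction is the PE lost minus the KE gained:
mgL sinθ = 2.5655 J; ½mv² = 1.5035 J
W_f = 2.5655 − 1.5035 = 1.062 J
μ_k = W_f/(mg cosθ · L) = 1.062/(0.4846 × 11.2) = 0.1957

μ_k = 0.196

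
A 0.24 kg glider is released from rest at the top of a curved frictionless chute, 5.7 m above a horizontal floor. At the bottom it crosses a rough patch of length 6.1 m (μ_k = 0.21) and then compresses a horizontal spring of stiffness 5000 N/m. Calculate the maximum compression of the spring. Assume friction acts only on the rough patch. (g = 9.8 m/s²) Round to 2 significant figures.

Initial energy: E₁ = mgh = (0.24)(9.8)(5.7) = 13.406 J
Friction removes W_f = μ_k mg d = (0.21)(0.24)(9.8)(6.1) = 3.013 J
Energy reaching the spring: E = 13.406 − 3.013 = 10.393 J
At max compression ½kx² = E ⇒ x = √(2E/k) = √(2 × 10.393/5000) = 0.06448 m

x = 0.064 m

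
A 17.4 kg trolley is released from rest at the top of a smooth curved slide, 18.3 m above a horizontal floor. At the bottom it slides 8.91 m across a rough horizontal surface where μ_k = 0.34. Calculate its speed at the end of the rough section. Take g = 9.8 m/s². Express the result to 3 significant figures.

v = 17.3 m/s

Energy at the top = energy at the end + work done against friction:
mgh = ½mv² + μ_k m g d
W_f = μ_k mg d = (0.34)(17.4)(9.8)(8.91) = 516.6 J
½mv² = mgh − W_f = 3120.5 − 516.6 = 2603.9 J
v = √(2 × 2603.9/17.4) = 17.30 m/s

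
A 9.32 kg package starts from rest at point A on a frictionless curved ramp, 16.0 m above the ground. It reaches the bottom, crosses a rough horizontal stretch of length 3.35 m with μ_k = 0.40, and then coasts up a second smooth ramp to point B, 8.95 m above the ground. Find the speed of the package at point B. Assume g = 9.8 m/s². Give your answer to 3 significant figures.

Energy at A: mgh₁ = (9.32)(9.8)(16.0) = 1461.4 J
Friction loss: W_f = μ_k mg d = 122.4 J
At B: ½mv² + mgh₂ = mgh₁ − W_f
½mv² = 1461.4 − 122.4 − 817.46 = 521.53 J
v = √(2 × 521.53/9.32) = 10.58 m/s

v = 10.6 m/s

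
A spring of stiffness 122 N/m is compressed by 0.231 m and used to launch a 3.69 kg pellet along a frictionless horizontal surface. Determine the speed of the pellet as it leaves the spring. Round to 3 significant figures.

The pellet leaves the spring when the spring is at natural length, so ½kx² = ½mv²
v = x√(k/m) = 0.231 × √(122/3.69) = 1.328 m/s

v = 1.33 m/s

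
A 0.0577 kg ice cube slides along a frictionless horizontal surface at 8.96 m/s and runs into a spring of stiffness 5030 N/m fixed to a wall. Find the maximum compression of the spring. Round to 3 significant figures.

x = 0.0303 m

All KE is stored as spring PE at maximum compression: ½mv² = ½kx²
x = v√(m/k) = 8.96 × √(0.0577/5030) = 0.03035 m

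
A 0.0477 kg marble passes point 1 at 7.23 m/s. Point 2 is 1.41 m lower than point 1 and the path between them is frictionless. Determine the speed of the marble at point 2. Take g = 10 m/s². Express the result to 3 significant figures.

v = 8.97 m/s

Mechanical energy is conserved (no friction): ½mv₀² + mgh = ½mv²
v² = v₀² + 2gh = (7.23)² + 2(10)(1.41) = 80.473
v = √80.473 = 8.971 m/s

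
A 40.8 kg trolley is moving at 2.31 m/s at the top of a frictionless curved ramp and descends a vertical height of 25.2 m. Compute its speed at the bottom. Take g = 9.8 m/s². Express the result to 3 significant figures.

Energy conservation between the two points: ½mv₀² + mgh = ½mv²
The mass cancels from both sides.
v² = v₀² + 2gh = (2.31)² + 2(9.8)(25.2) = 499.26
v = √499.26 = 22.34 m/s

v = 22.3 m/s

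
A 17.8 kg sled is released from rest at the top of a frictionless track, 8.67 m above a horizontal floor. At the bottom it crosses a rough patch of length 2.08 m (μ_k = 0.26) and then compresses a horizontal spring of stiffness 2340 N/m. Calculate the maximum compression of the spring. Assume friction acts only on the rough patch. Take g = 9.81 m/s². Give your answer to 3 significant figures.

x = 1.10 m

Initial energy: E₁ = mgh = (17.8)(9.81)(8.67) = 1513.9 J
Friction removes W_f = μ_k mg d = (0.26)(17.8)(9.81)(2.08) = 94.43 J
Energy reaching the spring: E = 1513.9 − 94.43 = 1419.5 J
At max compression ½kx² = E ⇒ x = √(2E/k) = √(2 × 1419.5/2340) = 1.101 m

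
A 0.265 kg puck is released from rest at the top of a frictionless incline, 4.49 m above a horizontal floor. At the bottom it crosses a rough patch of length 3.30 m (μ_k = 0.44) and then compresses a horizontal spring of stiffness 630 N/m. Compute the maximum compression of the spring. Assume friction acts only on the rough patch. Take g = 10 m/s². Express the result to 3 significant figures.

Initial energy: E₁ = mgh = (0.265)(10)(4.49) = 11.899 J
Friction removes W_f = μ_k mg d = (0.44)(0.265)(10)(3.30) = 3.848 J
Energy reaching the spring: E = 11.899 − 3.848 = 8.0507 J
At max compression ½kx² = E ⇒ x = √(2E/k) = √(2 × 8.0507/630) = 0.1599 m

x = 0.160 m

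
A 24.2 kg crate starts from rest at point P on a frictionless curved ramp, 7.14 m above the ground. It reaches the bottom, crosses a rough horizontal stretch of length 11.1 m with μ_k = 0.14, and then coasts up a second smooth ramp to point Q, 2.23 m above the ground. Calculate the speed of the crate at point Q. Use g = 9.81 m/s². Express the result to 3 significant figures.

v = 8.11 m/s

Energy at P: mgh₁ = (24.2)(9.81)(7.14) = 1695.1 J
Friction loss: W_f = μ_k mg d = 368.9 J
At Q: ½mv² + mgh₂ = mgh₁ − W_f
½mv² = 1695.1 − 368.9 − 529.41 = 796.72 J
v = √(2 × 796.72/24.2) = 8.114 m/s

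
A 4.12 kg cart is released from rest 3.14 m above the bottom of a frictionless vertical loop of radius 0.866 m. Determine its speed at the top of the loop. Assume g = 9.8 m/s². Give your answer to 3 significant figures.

v = 5.25 m/s

Energy conservation: mgh = ½mv_top² + mg(2r)
v_top² = 2g(h − 2r) = 2(9.8)(3.14 − 1.732) = 27.60
v_top = 5.253 m/s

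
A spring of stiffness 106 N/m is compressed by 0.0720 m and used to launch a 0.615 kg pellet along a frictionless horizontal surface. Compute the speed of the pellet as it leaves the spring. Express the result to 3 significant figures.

The pellet leaves the spring when the spring is at natural length, so ½kx² = ½mv²
v = x√(k/m) = 0.0720 × √(106/0.615) = 0.9453 m/s

v = 0.945 m/s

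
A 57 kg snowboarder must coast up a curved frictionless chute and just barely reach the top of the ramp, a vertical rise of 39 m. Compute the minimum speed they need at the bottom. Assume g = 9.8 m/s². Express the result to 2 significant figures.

v = 28 m/s

At the top they are momentarily at rest, so all KE converts to PE: ½mv² = mgh
v = √(2gh) = √(2 × 9.8 × 39) = 27.65 m/s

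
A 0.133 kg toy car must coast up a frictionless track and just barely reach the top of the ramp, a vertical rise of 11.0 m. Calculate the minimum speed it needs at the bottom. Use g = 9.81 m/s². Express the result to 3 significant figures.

At the top it is momentarily at rest, so all KE converts to PE: ½mv² = mgh
v = √(2gh) = √(2 × 9.81 × 11.0) = 14.69 m/s

v = 14.7 m/s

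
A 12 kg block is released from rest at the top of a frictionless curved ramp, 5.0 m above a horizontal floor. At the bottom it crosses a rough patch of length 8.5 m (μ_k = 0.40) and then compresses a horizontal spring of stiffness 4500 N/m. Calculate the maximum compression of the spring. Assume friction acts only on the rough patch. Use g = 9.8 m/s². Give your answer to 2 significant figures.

x = 0.29 m

Initial energy: E₁ = mgh = (12)(9.8)(5.0) = 588.00 J
Friction removes W_f = μ_k mg d = (0.40)(12)(9.8)(8.5) = 399.8 J
Energy reaching the spring: E = 588.00 − 399.8 = 188.16 J
At max compression ½kx² = E ⇒ x = √(2E/k) = √(2 × 188.16/4500) = 0.2892 m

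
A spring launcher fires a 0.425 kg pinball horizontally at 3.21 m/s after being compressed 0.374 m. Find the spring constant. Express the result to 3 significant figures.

Energy stored in the spring equals the launch KE: ½kx² = ½mv²
k = mv²/x² = (0.425)(3.21)²/(0.374)² = 31.31 N/m

k = 31.3 N/m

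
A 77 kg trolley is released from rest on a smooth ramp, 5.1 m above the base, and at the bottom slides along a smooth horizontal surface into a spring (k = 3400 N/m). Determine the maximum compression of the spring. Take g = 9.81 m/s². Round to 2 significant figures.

At max compression the trolley is momentarily at rest: mgh = ½kx²
x = √(2mgh/k) = √(2 × 77 × 9.81 × 5.1 / 3400) = 1.505 m

x = 1.5 m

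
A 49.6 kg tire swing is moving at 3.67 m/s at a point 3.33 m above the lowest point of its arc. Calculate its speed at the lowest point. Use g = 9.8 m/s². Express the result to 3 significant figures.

v = 8.87 m/s

Energy conservation between the two points: ½mv₀² + mgh = ½mv²
The mass cancels from both sides.
v² = v₀² + 2gh = (3.67)² + 2(9.8)(3.33) = 78.737
v = √78.737 = 8.873 m/s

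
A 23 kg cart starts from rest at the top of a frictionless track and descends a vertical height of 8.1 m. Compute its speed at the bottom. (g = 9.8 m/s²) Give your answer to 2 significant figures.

Energy conservation between the two points: mgh = ½mv²
v = √(2gh) = √(2 × 9.8 × 8.1) = √158.76 = 12.60 m/s

v = 13 m/s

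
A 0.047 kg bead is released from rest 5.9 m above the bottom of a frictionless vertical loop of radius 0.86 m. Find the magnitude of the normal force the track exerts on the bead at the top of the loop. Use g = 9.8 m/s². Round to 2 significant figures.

N = 4.0 N

Energy from release to top (height 2r): mgh = ½mv_top² + mg(2r)
v_top² = 2g(h − 2r) = 2(9.8)(5.9 − 1.720) = 81.928 m²/s²
At the top, both N and weight point toward the centre: N + mg = mv_top²/r
N = m(v_top²/r − g) = 0.047(81.928/0.86 − 9.8) = 4.017 N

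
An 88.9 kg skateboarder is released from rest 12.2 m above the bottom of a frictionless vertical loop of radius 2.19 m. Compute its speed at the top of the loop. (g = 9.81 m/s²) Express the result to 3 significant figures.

v = 12.4 m/s

Energy conservation: mgh = ½mv_top² + mg(2r)
v_top² = 2g(h − 2r) = 2(9.81)(12.2 − 4.380) = 153.4
v_top = 12.39 m/s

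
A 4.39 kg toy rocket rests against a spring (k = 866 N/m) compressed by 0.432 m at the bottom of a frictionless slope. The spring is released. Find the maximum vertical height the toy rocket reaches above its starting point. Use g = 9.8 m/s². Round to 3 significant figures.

h = 1.88 m

At maximum height the toy rocket is at rest, so ½kx² = mgh
h = kx²/(2mg) = (866)(0.432)²/(2 × 4.39 × 9.8) = 1.878 m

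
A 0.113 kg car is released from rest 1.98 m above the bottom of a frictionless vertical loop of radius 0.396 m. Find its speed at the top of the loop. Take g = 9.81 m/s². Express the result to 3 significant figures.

v = 4.83 m/s

Energy conservation: mgh = ½mv_top² + mg(2r)
v_top² = 2g(h − 2r) = 2(9.81)(1.98 − 0.7920) = 23.31
v_top = 4.828 m/s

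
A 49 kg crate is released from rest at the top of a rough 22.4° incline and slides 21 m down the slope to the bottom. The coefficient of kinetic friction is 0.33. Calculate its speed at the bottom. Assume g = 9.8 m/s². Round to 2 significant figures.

Work–energy: mg(L sinθ) − μ_k(mg cosθ)L = ½mv²
mgh = mgL sinθ = (49)(9.8)(21)sin22.4° = 3842.8 J
W_f = μ_k mg cosθ · L = (0.33)(49)(9.8)cos22.4°·21 = 3077 J
½mv² = 3842.8 − 3077 = 766.10 J
v = √(2 × 766.10/49) = 5.592 m/s

v = 5.6 m/s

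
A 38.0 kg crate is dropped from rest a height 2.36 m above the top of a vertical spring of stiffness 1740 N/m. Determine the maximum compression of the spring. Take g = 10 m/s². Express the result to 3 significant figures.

x = 1.26 m

Take the reference level at the top of the uncompressed spring. At max compression the crate has fallen H + x and is momentarily at rest:
mg(H + x) = ½kx²
½(1740)x² − (38.0)(10)x − (38.0)(10)(2.36) = 0
870.0x² − 380.0x − 896.8 = 0
x = [380.0 + √(144400 + 3.1209e+06)]/(2 × 870.0) = 1.257 m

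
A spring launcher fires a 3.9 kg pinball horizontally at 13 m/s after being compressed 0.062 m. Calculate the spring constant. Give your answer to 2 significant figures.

Energy stored in the spring equals the launch KE: ½kx² = ½mv²
k = mv²/x² = (3.9)(13)²/(0.062)² = 171462 N/m

k = 170000 N/m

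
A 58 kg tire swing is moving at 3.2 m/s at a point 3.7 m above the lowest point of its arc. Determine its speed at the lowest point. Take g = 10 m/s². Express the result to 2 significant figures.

v = 9.2 m/s

Energy conservation between the two points: ½mv₀² + mgh = ½mv²
v² = v₀² + 2gh = (3.2)² + 2(10)(3.7) = 84.240
v = √84.240 = 9.178 m/s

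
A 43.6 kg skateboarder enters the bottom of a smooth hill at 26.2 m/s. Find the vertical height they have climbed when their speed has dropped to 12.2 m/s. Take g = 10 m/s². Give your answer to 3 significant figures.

Conservation of energy: ½mv₁² = ½mv₂² + mgh
h = (v₁² − v₂²)/(2g) = (26.2² − 12.2²)/(2 × 10) = 26.88 m

h = 26.9 m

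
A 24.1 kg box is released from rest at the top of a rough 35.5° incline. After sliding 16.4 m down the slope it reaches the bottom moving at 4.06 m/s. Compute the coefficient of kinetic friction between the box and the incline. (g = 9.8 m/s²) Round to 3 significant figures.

μ_k = 0.650

mgh = ½mv² + μ_k (mg cosθ) L, with h = L sinθ
mgL sinθ = 2249.3 J; ½mv² = 198.63 J
W_f = 2249.3 − 198.63 = 2051 J
μ_k = W_f/(mg cosθ · L) = 2051/(192.3 × 16.4) = 0.6503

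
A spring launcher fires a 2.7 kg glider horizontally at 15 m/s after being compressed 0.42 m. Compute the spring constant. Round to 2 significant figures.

k = 3400 N/m

½kx² = ½mv²
k = mv²/x² = (2.7)(15)²/(0.42)² = 3444 N/m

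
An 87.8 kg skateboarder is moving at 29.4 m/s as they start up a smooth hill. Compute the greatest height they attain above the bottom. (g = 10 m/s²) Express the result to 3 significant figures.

h = 43.2 m

Setting KE at the bottom equal to PE gained: ½mv² = mgh
h = v²/(2g) = 29.4²/(2 × 10) = 43.22 m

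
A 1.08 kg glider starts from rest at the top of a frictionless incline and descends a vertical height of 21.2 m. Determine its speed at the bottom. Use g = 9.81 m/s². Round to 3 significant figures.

v = 20.4 m/s

By conservation of mechanical energy, mgh = ½mv²
The mass cancels from both sides.
v = √(2gh) = √(2 × 9.81 × 21.2) = √415.94 = 20.39 m/s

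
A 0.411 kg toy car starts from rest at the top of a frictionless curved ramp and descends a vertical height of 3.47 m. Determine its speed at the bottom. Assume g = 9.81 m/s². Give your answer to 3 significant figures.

Mechanical energy is conserved (no friction): mgh = ½mv²
v = √(2gh) = √(2 × 9.81 × 3.47) = √68.081 = 8.251 m/s

v = 8.25 m/s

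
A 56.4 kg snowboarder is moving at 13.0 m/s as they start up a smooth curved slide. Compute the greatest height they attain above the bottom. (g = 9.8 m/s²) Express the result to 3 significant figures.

Setting KE at the bottom equal to PE gained: ½mv² = mgh
h = v²/(2g) = 13.0²/(2 × 9.8) = 8.622 m

h = 8.62 m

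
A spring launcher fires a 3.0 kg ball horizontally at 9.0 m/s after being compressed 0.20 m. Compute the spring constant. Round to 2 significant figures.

k = 6100 N/m

Spring PE at full compression equals KE at release: ½kx² = ½mv²
k = mv²/x² = (3.0)(9.0)²/(0.20)² = 6075 N/m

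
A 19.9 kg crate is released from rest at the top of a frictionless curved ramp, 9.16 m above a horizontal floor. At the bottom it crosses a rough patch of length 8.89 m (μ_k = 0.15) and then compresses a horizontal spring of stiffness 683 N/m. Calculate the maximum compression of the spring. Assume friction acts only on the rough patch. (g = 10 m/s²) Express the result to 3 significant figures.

x = 2.14 m

Initial energy: E₁ = mgh = (19.9)(10)(9.16) = 1822.8 J
Friction removes W_f = μ_k mg d = (0.15)(19.9)(10)(8.89) = 265.4 J
Energy reaching the spring: E = 1822.8 − 265.4 = 1557.5 J
At max compression ½kx² = E ⇒ x = √(2E/k) = √(2 × 1557.5/683) = 2.136 m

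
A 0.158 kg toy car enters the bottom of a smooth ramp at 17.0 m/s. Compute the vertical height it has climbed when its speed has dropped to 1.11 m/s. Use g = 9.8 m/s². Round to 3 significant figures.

h = 14.7 m

Conservation of energy: ½mv₁² = ½mv₂² + mgh
h = (v₁² − v₂²)/(2g) = (17.0² − 1.11²)/(2 × 9.8) = 14.68 m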